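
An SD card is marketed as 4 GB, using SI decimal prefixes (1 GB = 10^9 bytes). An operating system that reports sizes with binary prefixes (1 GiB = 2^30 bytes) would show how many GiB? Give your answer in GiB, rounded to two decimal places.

3.73 GiB

4 GB = 4 × 10^9 bytes = 4,000,000,000 bytes
1 GiB = 2^30 bytes = 1,073,741,824 bytes
4,000,000,000 / 1,073,741,824 = 3.73 GiB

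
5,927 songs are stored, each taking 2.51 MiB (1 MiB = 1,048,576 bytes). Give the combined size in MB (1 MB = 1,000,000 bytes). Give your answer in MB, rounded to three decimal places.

Total = 5,927 × 2.51 MiB = 14876.77 MiB
= 14876.77 × 1,048,576 bytes = 15,599,423,979.52 bytes
1 MB = 1,000,000 bytes
15,599,423,979.52 / 1,000,000 = 15,599.424 MB

15,599.424 MB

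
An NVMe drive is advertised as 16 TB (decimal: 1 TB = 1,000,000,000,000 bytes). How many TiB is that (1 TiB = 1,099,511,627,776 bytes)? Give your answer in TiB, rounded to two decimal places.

16 TB × 1,000,000,000,000 bytes/TB = 16,000,000,000,000 bytes
1 TiB = 2^40 bytes = 1,099,511,627,776 bytes
16,000,000,000,000 / 1,099,511,627,776 = 14.55 TiB

14.55 TiB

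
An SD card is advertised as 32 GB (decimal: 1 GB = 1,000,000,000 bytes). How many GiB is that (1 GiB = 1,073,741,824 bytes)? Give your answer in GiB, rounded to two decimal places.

29.80 GiB

32 GB = 32 × 10^9 bytes = 32,000,000,000 bytes
1 GiB = 2^30 bytes = 1,073,741,824 bytes
32,000,000,000 / 1,073,741,824 = 29.80 GiB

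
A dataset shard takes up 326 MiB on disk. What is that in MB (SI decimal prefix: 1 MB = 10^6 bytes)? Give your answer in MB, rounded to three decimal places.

341.836 MB

326 MiB = 326 × 2^20 bytes = 341,835,776 bytes
1 MB = 1,000,000 bytes
341,835,776 / 1,000,000 = 341.836 MB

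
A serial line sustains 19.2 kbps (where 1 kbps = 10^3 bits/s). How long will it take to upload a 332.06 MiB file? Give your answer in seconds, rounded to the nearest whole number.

145,079 seconds

332.06 MiB = 348,190,146.56 bytes = 2,785,521,172.48 bits
19.2 kbps = 19,200 bits/s
time = 2,785,521,172.48 / 19,200 = 145,079 s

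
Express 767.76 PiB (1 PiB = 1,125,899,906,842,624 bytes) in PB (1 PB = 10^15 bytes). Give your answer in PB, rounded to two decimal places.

767.76 PiB = 767.76 × 2^50 bytes = 864,420,912,477,493,002.24 bytes
1 PB = 10^15 bytes = 1,000,000,000,000,000 bytes
864,420,912,477,493,002.24 / 1,000,000,000,000,000 = 864.42 PB

864.42 PB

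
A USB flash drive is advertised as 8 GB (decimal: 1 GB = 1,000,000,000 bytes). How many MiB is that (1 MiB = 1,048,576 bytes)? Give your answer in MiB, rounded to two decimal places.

7,629.39 MiB

8 GB = 8 × 10^9 bytes = 8,000,000,000 bytes
1 MiB = 2^20 bytes = 1,048,576 bytes
8,000,000,000 / 1,048,576 = 7,629.39 MiB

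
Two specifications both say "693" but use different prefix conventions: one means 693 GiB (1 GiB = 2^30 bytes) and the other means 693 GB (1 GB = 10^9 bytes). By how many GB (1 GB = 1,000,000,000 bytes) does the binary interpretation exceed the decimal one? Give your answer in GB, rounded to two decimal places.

51.10 GB

693 GiB = 693 × 1,073,741,824 = 744,103,084,032 bytes
693 GB = 693 × 1,000,000,000 = 693,000,000,000 bytes
difference = 51,103,084,032 bytes
51,103,084,032 / 1,000,000,000 = 51.10 GB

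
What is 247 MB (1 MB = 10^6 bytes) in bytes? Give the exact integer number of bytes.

247 × 1,000,000 = 247,000,000 bytes

247,000,000 bytes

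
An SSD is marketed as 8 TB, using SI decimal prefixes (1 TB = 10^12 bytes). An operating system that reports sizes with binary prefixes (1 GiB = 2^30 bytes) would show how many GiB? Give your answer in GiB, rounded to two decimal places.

7,450.58 GiB

8 TB × 1,000,000,000,000 bytes/TB = 8,000,000,000,000 bytes
1 GiB = 1,073,741,824 bytes
8,000,000,000,000 / 1,073,741,824 = 7,450.58 GiB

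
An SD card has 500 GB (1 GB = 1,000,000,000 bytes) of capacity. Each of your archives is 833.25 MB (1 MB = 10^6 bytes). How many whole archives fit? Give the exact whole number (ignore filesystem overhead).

Capacity: 500 GB = 500,000,000,000 bytes
Per item: 833.25 MB = 833,250,000 bytes
⌊500,000,000,000 / 833,250,000⌋ = 600

600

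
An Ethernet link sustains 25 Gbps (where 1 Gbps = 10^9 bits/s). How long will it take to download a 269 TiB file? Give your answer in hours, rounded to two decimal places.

269 TiB = 295,768,627,871,744 bytes = 2,366,149,022,973,952 bits
25 Gbps = 25,000,000,000 bits/s
time = 2,366,149,022,973,952 / 25,000,000,000 = 94,645.9609 s
94,645.9609 s / 3600 = 26.29 hours

26.29 hours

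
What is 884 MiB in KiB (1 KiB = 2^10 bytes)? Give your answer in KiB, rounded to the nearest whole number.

884 MiB = 884 × 2^20 bytes = 926,941,184 bytes
1 KiB = 1,024 bytes
926,941,184 / 1,024 = 905,216 KiB

905,216 KiB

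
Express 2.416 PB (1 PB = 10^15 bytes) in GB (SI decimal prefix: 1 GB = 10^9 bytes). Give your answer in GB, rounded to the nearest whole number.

2.416 PB × 1,000,000,000,000,000 bytes/PB = 2,416,000,000,000,000 bytes
1 GB = 10^9 bytes = 1,000,000,000 bytes
2,416,000,000,000,000 / 1,000,000,000 = 2,416,000 GB

2,416,000 GB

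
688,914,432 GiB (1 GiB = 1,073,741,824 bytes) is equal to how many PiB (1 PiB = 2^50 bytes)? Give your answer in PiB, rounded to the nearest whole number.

688,914,432 GiB = 688,914,432 × 2^30 bytes = 739,716,238,795,603,968 bytes
1 PiB = 1,125,899,906,842,624 bytes
739,716,238,795,603,968 / 1,125,899,906,842,624 = 657 PiB

657 PiB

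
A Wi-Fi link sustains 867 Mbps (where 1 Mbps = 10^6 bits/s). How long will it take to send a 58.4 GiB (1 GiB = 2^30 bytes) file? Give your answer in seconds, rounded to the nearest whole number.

58.4 GiB = 62,706,522,521.6 bytes = 501,652,180,172.8 bits
867 Mbps = 867,000,000 bits/s
time = 501,652,180,172.8 / 867,000,000 = 579 s

579 seconds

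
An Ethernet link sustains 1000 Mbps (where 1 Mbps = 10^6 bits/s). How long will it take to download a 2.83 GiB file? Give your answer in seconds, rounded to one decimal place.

2.83 GiB = 3,038,689,361.92 bytes = 24,309,514,895.36 bits
1000 Mbps = 1,000,000,000 bits/s
time = 24,309,514,895.36 / 1,000,000,000 = 24.3 s

24.3 seconds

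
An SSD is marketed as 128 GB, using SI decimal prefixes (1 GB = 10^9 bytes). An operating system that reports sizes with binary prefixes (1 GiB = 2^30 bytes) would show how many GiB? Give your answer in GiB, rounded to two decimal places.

128 GB × 1,000,000,000 bytes/GB = 128,000,000,000 bytes
1 GiB = 1,073,741,824 bytes
128,000,000,000 / 1,073,741,824 = 119.21 GiB

119.21 GiB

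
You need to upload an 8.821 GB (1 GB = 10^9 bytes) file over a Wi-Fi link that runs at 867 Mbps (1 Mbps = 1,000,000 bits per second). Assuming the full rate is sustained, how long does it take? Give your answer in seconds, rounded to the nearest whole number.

8.821 GB = 8,821,000,000 bytes = 70,568,000,000 bits
867 Mbps = 867,000,000 bits/s
time = 70,568,000,000 / 867,000,000 = 81 s

81 seconds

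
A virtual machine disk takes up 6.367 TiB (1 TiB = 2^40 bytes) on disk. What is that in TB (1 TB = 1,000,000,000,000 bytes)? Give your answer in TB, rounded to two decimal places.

7.00 TB

6.367 TiB = 6.367 × 2^40 bytes = 7,000,590,534,049.792 bytes
1 TB = 1,000,000,000,000 bytes
7,000,590,534,049.792 / 1,000,000,000,000 = 7.00 TB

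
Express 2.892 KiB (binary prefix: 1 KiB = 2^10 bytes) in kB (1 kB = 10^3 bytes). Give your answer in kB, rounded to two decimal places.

2.892 KiB = 2.892 × 2^10 bytes = 2,961.408 bytes
1 kB = 1,000 bytes
2,961.408 / 1,000 = 2.96 kB

2.96 kB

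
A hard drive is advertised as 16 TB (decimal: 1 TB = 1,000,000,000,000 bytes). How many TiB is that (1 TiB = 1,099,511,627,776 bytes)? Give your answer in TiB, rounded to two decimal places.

14.55 TiB

16 TB × 1,000,000,000,000 bytes/TB = 16,000,000,000,000 bytes
1 TiB = 1,099,511,627,776 bytes
16,000,000,000,000 / 1,099,511,627,776 = 14.55 TiB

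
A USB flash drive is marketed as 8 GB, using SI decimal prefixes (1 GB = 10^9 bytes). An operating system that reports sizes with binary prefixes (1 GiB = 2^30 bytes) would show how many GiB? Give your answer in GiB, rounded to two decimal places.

7.45 GiB

8 GB × 1,000,000,000 bytes/GB = 8,000,000,000 bytes
1 GiB = 2^30 bytes = 1,073,741,824 bytes
8,000,000,000 / 1,073,741,824 = 7.45 GiB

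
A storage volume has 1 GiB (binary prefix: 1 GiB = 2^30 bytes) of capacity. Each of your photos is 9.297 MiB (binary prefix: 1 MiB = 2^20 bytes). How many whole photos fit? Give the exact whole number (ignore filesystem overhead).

Capacity: 1 GiB = 1,073,741,824 bytes
Per item: 9.297 MiB = 9,748,611.072 bytes
⌊1,073,741,824 / 9,748,611.072⌋ = 110

110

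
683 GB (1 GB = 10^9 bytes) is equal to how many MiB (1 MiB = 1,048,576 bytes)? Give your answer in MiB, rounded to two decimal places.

683 GB = 683 × 10^9 bytes = 683,000,000,000 bytes
1 MiB = 1,048,576 bytes
683,000,000,000 / 1,048,576 = 651,359.56 MiB

651,359.56 MiB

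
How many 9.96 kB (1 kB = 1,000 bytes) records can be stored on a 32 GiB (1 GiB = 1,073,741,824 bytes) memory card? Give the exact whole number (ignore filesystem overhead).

Capacity: 32 GiB = 34,359,738,368 bytes
Per item: 9.96 kB = 9,960 bytes
⌊34,359,738,368 / 9,960⌋ = 3,449,772

3,449,772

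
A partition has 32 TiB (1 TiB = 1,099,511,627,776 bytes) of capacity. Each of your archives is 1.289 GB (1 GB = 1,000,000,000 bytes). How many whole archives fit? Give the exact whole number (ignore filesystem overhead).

Capacity: 32 TiB = 35,184,372,088,832 bytes
Per item: 1.289 GB = 1,289,000,000 bytes
⌊35,184,372,088,832 / 1,289,000,000⌋ = 27,295

27,295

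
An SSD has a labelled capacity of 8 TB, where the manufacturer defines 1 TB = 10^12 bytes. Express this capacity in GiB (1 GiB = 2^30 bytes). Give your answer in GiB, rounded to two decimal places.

7,450.58 GiB

8 TB = 8 × 10^12 bytes = 8,000,000,000,000 bytes
1 GiB = 1,073,741,824 bytes
8,000,000,000,000 / 1,073,741,824 = 7,450.58 GiB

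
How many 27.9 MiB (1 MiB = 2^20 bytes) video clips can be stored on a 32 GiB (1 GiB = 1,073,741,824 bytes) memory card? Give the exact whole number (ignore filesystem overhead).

Capacity: 32 GiB = 34,359,738,368 bytes
Per item: 27.9 MiB = 29,255,270.4 bytes
⌊34,359,738,368 / 29,255,270.4⌋ = 1,174

1,174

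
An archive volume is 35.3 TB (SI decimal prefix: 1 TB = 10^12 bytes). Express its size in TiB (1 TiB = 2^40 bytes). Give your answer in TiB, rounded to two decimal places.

35.3 TB = 35.3 × 10^12 bytes = 35,300,000,000,000 bytes
1 TiB = 1,099,511,627,776 bytes
35,300,000,000,000 / 1,099,511,627,776 = 32.11 TiB

32.11 TiB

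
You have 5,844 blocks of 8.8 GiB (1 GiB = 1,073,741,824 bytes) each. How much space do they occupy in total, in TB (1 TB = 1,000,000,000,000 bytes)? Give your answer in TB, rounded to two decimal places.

55.22 TB

Total = 5,844 × 8.8 GiB = 51427.2 GiB
= 51427.2 × 1,073,741,824 bytes = 55,219,535,531,212.8 bytes
1 TB = 1,000,000,000,000 bytes
55,219,535,531,212.8 / 1,000,000,000,000 = 55.22 TB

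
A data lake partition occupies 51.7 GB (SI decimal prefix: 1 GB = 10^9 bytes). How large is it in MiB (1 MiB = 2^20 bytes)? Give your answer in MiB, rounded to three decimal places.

49,304.962 MiB

51.7 GB × 1,000,000,000 bytes/GB = 51,700,000,000 bytes
1 MiB = 2^20 bytes = 1,048,576 bytes
51,700,000,000 / 1,048,576 = 49,304.962 MiB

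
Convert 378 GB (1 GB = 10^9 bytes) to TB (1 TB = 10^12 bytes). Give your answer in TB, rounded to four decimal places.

0.3780 TB

378 GB × 1,000,000,000 bytes/GB = 378,000,000,000 bytes
1 TB = 1,000,000,000,000 bytes
378,000,000,000 / 1,000,000,000,000 = 0.3780 TB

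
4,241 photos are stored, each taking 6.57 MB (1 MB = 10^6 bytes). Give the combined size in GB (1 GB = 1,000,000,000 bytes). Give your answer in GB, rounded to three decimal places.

27.863 GB

Total = 4,241 × 6.57 MB = 27863.37 MB
= 27863.37 × 1,000,000 bytes = 27,863,370,000 bytes
1 GB = 1,000,000,000 bytes
27,863,370,000 / 1,000,000,000 = 27.863 GB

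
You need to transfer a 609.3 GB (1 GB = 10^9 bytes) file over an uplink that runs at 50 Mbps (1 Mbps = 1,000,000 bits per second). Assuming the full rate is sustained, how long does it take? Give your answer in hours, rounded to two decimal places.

27.08 hours

609.3 GB = 609,300,000,000 bytes = 4,874,400,000,000 bits
50 Mbps = 50,000,000 bits/s
time = 4,874,400,000,000 / 50,000,000 = 97,488.0000 s
97,488.0000 s / 3600 = 27.08 hours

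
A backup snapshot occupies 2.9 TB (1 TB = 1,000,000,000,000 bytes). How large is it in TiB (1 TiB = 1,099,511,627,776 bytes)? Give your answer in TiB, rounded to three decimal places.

2.9 TB × 1,000,000,000,000 bytes/TB = 2,900,000,000,000 bytes
1 TiB = 2^40 bytes = 1,099,511,627,776 bytes
2,900,000,000,000 / 1,099,511,627,776 = 2.638 TiB

2.638 TiB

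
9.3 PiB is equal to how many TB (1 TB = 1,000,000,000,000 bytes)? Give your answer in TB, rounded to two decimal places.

10,470.87 TB

9.3 PiB × 1,125,899,906,842,624 bytes/PiB = 10,470,869,133,636,403.2 bytes
1 TB = 10^12 bytes = 1,000,000,000,000 bytes
10,470,869,133,636,403.2 / 1,000,000,000,000 = 10,470.87 TB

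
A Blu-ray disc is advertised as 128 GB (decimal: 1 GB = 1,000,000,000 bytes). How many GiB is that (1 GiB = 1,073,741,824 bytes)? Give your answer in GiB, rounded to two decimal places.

119.21 GiB

128 GB = 128 × 10^9 bytes = 128,000,000,000 bytes
1 GiB = 2^30 bytes = 1,073,741,824 bytes
128,000,000,000 / 1,073,741,824 = 119.21 GiB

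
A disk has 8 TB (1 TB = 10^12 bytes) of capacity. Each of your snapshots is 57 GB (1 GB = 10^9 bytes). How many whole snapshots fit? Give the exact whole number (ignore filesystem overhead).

140

Capacity: 8 TB = 8,000,000,000,000 bytes
Per item: 57 GB = 57,000,000,000 bytes
⌊8,000,000,000,000 / 57,000,000,000⌋ = 140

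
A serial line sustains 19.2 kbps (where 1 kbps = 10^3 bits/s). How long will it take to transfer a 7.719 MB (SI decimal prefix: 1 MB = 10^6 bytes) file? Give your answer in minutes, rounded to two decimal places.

53.60 minutes

7.719 MB = 7,719,000 bytes = 61,752,000 bits
19.2 kbps = 19,200 bits/s
time = 61,752,000 / 19,200 = 3,216.250 s
3,216.250 s / 60 = 53.60 minutes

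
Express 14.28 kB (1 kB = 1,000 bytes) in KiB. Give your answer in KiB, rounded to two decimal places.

13.95 KiB

14.28 kB × 1,000 bytes/kB = 14,280 bytes
1 KiB = 1,024 bytes
14,280 / 1,024 = 13.95 KiB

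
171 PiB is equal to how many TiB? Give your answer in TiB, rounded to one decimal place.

171 PiB × 1,125,899,906,842,624 bytes/PiB = 192,528,884,070,088,704 bytes
1 TiB = 1,099,511,627,776 bytes
192,528,884,070,088,704 / 1,099,511,627,776 = 175,104.0 TiB

175,104.0 TiB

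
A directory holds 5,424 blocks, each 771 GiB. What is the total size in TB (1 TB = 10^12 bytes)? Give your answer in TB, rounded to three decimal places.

4,490.285 TB

Total = 5,424 × 771 GiB = 4,181,904 GiB
= 4,181,904 × 1,073,741,824 bytes = 4,490,285,228,752,896 bytes
1 TB = 1,000,000,000,000 bytes
4,490,285,228,752,896 / 1,000,000,000,000 = 4,490.285 TB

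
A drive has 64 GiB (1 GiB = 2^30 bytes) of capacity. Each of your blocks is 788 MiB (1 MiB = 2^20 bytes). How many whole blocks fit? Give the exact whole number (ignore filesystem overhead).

Capacity: 64 GiB = 68,719,476,736 bytes
Per item: 788 MiB = 826,277,888 bytes
⌊68,719,476,736 / 826,277,888⌋ = 83

83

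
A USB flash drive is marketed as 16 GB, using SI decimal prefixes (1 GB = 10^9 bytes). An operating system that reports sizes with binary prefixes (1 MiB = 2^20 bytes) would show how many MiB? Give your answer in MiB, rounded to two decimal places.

16 GB × 1,000,000,000 bytes/GB = 16,000,000,000 bytes
1 MiB = 1,048,576 bytes
16,000,000,000 / 1,048,576 = 15,258.79 MiB

15,258.79 MiB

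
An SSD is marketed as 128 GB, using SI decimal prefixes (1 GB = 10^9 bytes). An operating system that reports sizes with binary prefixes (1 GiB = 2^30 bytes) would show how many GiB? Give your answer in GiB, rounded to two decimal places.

128 GB × 1,000,000,000 bytes/GB = 128,000,000,000 bytes
1 GiB = 1,073,741,824 bytes
128,000,000,000 / 1,073,741,824 = 119.21 GiB

119.21 GiB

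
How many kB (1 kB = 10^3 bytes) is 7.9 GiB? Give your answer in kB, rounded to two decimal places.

7.9 GiB = 7.9 × 2^30 bytes = 8,482,560,409.6 bytes
1 kB = 10^3 bytes = 1,000 bytes
8,482,560,409.6 / 1,000 = 8,482,560.41 kB

8,482,560.41 kB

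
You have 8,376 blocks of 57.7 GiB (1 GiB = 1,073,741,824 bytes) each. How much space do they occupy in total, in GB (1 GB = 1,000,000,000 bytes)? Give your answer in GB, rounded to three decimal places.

Total = 8,376 × 57.7 GiB = 483295.2 GiB
= 483295.2 × 1,073,741,824 bytes = 518,934,269,578,444.8 bytes
1 GB = 1,000,000,000 bytes
518,934,269,578,444.8 / 1,000,000,000 = 518,934.270 GB

518,934.270 GB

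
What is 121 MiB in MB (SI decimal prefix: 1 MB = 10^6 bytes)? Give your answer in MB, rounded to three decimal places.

121 MiB = 121 × 2^20 bytes = 126,877,696 bytes
1 MB = 1,000,000 bytes
126,877,696 / 1,000,000 = 126.878 MB

126.878 MB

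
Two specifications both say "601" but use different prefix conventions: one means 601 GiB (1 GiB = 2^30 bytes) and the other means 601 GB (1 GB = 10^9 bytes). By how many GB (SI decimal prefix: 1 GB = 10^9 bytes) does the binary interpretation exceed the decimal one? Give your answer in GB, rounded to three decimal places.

44.319 GB

601 GiB = 601 × 1,073,741,824 = 645,318,836,224 bytes
601 GB = 601 × 1,000,000,000 = 601,000,000,000 bytes
difference = 44,318,836,224 bytes
44,318,836,224 / 1,000,000,000 = 44.319 GB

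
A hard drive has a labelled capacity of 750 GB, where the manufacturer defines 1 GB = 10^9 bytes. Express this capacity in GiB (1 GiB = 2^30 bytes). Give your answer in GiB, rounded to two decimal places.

698.49 GiB

750 GB = 750 × 10^9 bytes = 750,000,000,000 bytes
1 GiB = 2^30 bytes = 1,073,741,824 bytes
750,000,000,000 / 1,073,741,824 = 698.49 GiB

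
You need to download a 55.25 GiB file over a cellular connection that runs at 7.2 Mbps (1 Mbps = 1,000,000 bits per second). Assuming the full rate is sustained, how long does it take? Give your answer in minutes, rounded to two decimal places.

55.25 GiB = 59,324,235,776 bytes = 474,593,886,208 bits
7.2 Mbps = 7,200,000 bits/s
time = 474,593,886,208 / 7,200,000 = 65,915.818 s
65,915.818 s / 60 = 1,098.60 minutes

1,098.60 minutes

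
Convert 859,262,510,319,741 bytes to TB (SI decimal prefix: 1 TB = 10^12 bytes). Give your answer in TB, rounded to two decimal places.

859.26 TB

859,262,510,319,741 bytes given.
1 TB = 1,000,000,000,000 bytes
859,262,510,319,741 / 1,000,000,000,000 = 859.26 TB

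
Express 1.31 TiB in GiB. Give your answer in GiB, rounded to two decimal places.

1,341.44 GiB

1.31 TiB × 1,099,511,627,776 bytes/TiB = 1,440,360,232,386.56 bytes
1 GiB = 2^30 bytes = 1,073,741,824 bytes
1,440,360,232,386.56 / 1,073,741,824 = 1,341.44 GiB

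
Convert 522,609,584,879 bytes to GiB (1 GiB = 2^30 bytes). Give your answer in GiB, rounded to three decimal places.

522,609,584,879 bytes given.
1 GiB = 1,073,741,824 bytes
522,609,584,879 / 1,073,741,824 = 486.718 GiB

486.718 GiB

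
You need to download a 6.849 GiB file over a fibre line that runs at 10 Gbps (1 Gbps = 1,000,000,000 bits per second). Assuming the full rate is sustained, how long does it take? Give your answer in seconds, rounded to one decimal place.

5.9 seconds

6.849 GiB = 7,354,057,752.576 bytes = 58,832,462,020.608 bits
10 Gbps = 10,000,000,000 bits/s
time = 58,832,462,020.608 / 10,000,000,000 = 5.9 s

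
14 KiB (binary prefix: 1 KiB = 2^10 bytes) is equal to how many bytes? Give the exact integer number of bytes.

14 × 1,024 = 14,336 bytes

14,336 bytes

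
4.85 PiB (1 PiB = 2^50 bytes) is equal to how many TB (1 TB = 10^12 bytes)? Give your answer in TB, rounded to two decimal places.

5,460.61 TB

4.85 PiB = 4.85 × 2^50 bytes = 5,460,614,548,186,726.4 bytes
1 TB = 10^12 bytes = 1,000,000,000,000 bytes
5,460,614,548,186,726.4 / 1,000,000,000,000 = 5,460.61 TB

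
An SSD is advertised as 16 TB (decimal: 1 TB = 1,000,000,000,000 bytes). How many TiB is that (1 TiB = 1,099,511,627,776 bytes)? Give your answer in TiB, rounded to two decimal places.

14.55 TiB

16 TB = 16 × 10^12 bytes = 16,000,000,000,000 bytes
1 TiB = 1,099,511,627,776 bytes
16,000,000,000,000 / 1,099,511,627,776 = 14.55 TiB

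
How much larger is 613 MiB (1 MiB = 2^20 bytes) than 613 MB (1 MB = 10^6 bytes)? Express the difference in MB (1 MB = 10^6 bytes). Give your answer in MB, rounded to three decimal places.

613 MiB = 613 × 1,048,576 = 642,777,088 bytes
613 MB = 613 × 1,000,000 = 613,000,000 bytes
difference = 29,777,088 bytes
29,777,088 / 1,000,000 = 29.777 MB

29.777 MB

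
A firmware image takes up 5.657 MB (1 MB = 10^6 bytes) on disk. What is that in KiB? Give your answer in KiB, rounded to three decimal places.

5.657 MB = 5.657 × 10^6 bytes = 5,657,000 bytes
1 KiB = 1,024 bytes
5,657,000 / 1,024 = 5,524.414 KiB

5,524.414 KiB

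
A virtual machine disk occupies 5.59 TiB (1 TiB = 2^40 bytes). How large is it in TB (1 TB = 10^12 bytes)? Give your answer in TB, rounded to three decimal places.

6.146 TB

5.59 TiB × 1,099,511,627,776 bytes/TiB = 6,146,269,999,267.84 bytes
1 TB = 1,000,000,000,000 bytes
6,146,269,999,267.84 / 1,000,000,000,000 = 6.146 TB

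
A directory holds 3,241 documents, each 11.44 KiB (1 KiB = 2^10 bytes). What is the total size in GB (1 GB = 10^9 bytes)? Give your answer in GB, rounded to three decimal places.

Total = 3,241 × 11.44 KiB = 37077.04 KiB
= 37077.04 × 1,024 bytes = 37,966,888.96 bytes
1 GB = 1,000,000,000 bytes
37,966,888.96 / 1,000,000,000 = 0.038 GB

0.038 GB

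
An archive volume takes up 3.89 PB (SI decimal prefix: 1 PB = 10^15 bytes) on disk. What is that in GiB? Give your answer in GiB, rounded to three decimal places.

3,622,844.815 GiB

3.89 PB = 3.89 × 10^15 bytes = 3,890,000,000,000,000 bytes
1 GiB = 1,073,741,824 bytes
3,890,000,000,000,000 / 1,073,741,824 = 3,622,844.815 GiB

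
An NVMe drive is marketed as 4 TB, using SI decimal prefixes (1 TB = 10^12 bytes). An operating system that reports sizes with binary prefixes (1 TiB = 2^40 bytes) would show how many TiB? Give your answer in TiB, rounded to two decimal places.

4 TB × 1,000,000,000,000 bytes/TB = 4,000,000,000,000 bytes
1 TiB = 1,099,511,627,776 bytes
4,000,000,000,000 / 1,099,511,627,776 = 3.64 TiB

3.64 TiB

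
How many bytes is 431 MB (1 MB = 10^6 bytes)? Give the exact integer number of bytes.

431 × 1,000,000 = 431,000,000 bytes  (1 MB = 10^6 bytes)

431,000,000 bytes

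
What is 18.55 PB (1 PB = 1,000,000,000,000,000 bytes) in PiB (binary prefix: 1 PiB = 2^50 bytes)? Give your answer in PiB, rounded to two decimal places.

16.48 PiB

18.55 PB × 1,000,000,000,000,000 bytes/PB = 18,550,000,000,000,000 bytes
1 PiB = 2^50 bytes = 1,125,899,906,842,624 bytes
18,550,000,000,000,000 / 1,125,899,906,842,624 = 16.48 PiB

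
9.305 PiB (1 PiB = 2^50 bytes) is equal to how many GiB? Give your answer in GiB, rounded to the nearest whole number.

9,757,000 GiB

9.305 PiB = 9.305 × 2^50 bytes = 10,476,498,633,170,616.32 bytes
1 GiB = 2^30 bytes = 1,073,741,824 bytes
10,476,498,633,170,616.32 / 1,073,741,824 = 9,757,000 GiB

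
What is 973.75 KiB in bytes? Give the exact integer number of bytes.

973.75 × 1,024 = 997,120 bytes

997,120 bytes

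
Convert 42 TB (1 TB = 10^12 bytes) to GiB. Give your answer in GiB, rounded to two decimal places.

42 TB = 42 × 10^12 bytes = 42,000,000,000,000 bytes
1 GiB = 1,073,741,824 bytes
42,000,000,000,000 / 1,073,741,824 = 39,115.55 GiB

39,115.55 GiB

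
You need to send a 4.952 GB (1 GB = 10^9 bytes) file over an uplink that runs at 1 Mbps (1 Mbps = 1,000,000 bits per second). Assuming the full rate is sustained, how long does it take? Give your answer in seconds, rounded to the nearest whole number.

39,616 seconds

4.952 GB = 4,952,000,000 bytes = 39,616,000,000 bits
1 Mbps = 1,000,000 bits/s
time = 39,616,000,000 / 1,000,000 = 39,616 s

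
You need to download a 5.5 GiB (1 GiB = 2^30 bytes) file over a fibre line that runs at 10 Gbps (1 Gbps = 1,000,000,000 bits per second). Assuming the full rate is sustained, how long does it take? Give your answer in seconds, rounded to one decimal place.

5.5 GiB = 5,905,580,032 bytes = 47,244,640,256 bits
10 Gbps = 10,000,000,000 bits/s
time = 47,244,640,256 / 10,000,000,000 = 4.7 s

4.7 seconds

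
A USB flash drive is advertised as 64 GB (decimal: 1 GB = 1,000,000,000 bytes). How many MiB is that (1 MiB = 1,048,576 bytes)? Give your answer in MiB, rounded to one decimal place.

64 GB × 1,000,000,000 bytes/GB = 64,000,000,000 bytes
1 MiB = 1,048,576 bytes
64,000,000,000 / 1,048,576 = 61,035.2 MiB

61,035.2 MiB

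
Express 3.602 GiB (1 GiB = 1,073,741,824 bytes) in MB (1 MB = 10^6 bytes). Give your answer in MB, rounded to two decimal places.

3,867.62 MB

3.602 GiB × 1,073,741,824 bytes/GiB = 3,867,618,050.048 bytes
1 MB = 1,000,000 bytes
3,867,618,050.048 / 1,000,000 = 3,867.62 MB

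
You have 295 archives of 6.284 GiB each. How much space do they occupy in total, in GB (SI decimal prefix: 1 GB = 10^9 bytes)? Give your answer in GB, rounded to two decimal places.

1,990.48 GB

Total = 295 × 6.284 GiB = 1853.78 GiB
= 1853.78 × 1,073,741,824 bytes = 1,990,481,118,494.72 bytes
1 GB = 1,000,000,000 bytes
1,990,481,118,494.72 / 1,000,000,000 = 1,990.48 GB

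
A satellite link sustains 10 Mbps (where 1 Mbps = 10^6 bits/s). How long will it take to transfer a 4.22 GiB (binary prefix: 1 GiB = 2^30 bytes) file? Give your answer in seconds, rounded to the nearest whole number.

3,625 seconds

4.22 GiB = 4,531,190,497.28 bytes = 36,249,523,978.24 bits
10 Mbps = 10,000,000 bits/s
time = 36,249,523,978.24 / 10,000,000 = 3,625 s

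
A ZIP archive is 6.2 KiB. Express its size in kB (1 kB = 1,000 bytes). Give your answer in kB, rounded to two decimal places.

6.35 kB

6.2 KiB × 1,024 bytes/KiB = 6,348.8 bytes
1 kB = 1,000 bytes
6,348.8 / 1,000 = 6.35 kB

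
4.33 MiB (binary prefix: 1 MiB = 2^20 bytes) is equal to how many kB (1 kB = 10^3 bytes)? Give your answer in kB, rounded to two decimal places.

4.33 MiB = 4.33 × 2^20 bytes = 4,540,334.08 bytes
1 kB = 1,000 bytes
4,540,334.08 / 1,000 = 4,540.33 kB

4,540.33 kB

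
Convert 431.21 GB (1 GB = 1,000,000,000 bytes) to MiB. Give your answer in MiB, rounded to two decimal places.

431.21 GB = 431.21 × 10^9 bytes = 431,210,000,000 bytes
1 MiB = 1,048,576 bytes
431,210,000,000 / 1,048,576 = 411,233.90 MiB

411,233.90 MiB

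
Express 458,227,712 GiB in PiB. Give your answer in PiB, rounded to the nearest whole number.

437 PiB

458,227,712 GiB × 1,073,741,824 bytes/GiB = 492,018,259,290,226,688 bytes
1 PiB = 2^50 bytes = 1,125,899,906,842,624 bytes
492,018,259,290,226,688 / 1,125,899,906,842,624 = 437 PiB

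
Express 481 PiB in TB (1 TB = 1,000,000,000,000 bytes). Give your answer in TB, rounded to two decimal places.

481 PiB = 481 × 2^50 bytes = 541,557,855,191,302,144 bytes
1 TB = 1,000,000,000,000 bytes
541,557,855,191,302,144 / 1,000,000,000,000 = 541,557.86 TB

541,557.86 TB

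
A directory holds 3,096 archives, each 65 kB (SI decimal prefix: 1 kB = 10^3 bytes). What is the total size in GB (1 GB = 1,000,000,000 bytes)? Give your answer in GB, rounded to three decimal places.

Total = 3,096 × 65 kB = 201,240 kB
= 201,240 × 1,000 bytes = 201,240,000 bytes
1 GB = 1,000,000,000 bytes
201,240,000 / 1,000,000,000 = 0.201 GB

0.201 GB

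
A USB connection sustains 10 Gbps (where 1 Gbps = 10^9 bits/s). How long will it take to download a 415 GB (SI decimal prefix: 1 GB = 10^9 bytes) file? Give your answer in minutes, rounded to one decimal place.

415 GB = 415,000,000,000 bytes = 3,320,000,000,000 bits
10 Gbps = 10,000,000,000 bits/s
time = 3,320,000,000,000 / 10,000,000,000 = 332.00 s
332.00 s / 60 = 5.5 minutes

5.5 minutes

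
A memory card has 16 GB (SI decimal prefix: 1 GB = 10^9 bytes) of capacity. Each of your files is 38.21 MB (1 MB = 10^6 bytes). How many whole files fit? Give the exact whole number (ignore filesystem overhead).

418

Capacity: 16 GB = 16,000,000,000 bytes
Per item: 38.21 MB = 38,210,000 bytes
⌊16,000,000,000 / 38,210,000⌋ = 418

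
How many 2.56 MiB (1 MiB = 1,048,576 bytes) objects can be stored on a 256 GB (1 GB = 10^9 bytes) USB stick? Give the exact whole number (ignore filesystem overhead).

95,367

Capacity: 256 GB = 256,000,000,000 bytes
Per item: 2.56 MiB = 2,684,354.56 bytes
⌊256,000,000,000 / 2,684,354.56⌋ = 95,367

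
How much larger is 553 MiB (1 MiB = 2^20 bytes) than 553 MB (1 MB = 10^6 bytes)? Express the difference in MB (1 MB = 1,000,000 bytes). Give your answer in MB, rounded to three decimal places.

553 MiB = 553 × 1,048,576 = 579,862,528 bytes
553 MB = 553 × 1,000,000 = 553,000,000 bytes
difference = 26,862,528 bytes
26,862,528 / 1,000,000 = 26.863 MB

26.863 MB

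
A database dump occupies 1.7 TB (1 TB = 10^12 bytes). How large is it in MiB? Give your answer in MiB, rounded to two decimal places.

1,621,246.34 MiB

1.7 TB = 1.7 × 10^12 bytes = 1,700,000,000,000 bytes
1 MiB = 1,048,576 bytes
1,700,000,000,000 / 1,048,576 = 1,621,246.34 MiB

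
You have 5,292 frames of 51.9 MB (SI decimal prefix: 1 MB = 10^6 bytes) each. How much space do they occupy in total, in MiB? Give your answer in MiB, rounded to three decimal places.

Total = 5,292 × 51.9 MB = 274654.8 MB
= 274654.8 × 1,000,000 bytes = 274,654,800,000 bytes
1 MiB = 1,048,576 bytes
274,654,800,000 / 1,048,576 = 261,931.229 MiB

261,931.229 MiB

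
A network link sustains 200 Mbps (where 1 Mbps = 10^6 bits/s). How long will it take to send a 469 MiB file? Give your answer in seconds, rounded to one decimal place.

19.7 seconds

469 MiB = 491,782,144 bytes = 3,934,257,152 bits
200 Mbps = 200,000,000 bits/s
time = 3,934,257,152 / 200,000,000 = 19.7 s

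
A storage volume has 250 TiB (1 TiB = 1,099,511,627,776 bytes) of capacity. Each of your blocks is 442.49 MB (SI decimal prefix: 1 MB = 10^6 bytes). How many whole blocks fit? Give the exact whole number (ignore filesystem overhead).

621,207

Capacity: 250 TiB = 274,877,906,944,000 bytes
Per item: 442.49 MB = 442,490,000 bytes
⌊274,877,906,944,000 / 442,490,000⌋ = 621,207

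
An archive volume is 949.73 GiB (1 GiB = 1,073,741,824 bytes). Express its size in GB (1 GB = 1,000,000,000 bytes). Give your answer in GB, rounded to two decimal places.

949.73 GiB = 949.73 × 2^30 bytes = 1,019,764,822,507.52 bytes
1 GB = 1,000,000,000 bytes
1,019,764,822,507.52 / 1,000,000,000 = 1,019.76 GB

1,019.76 GB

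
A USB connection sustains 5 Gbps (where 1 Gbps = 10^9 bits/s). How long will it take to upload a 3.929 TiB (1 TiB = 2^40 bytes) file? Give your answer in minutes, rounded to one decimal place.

115.2 minutes

3.929 TiB = 4,319,981,185,531.904 bytes = 34,559,849,484,255.232 bits
5 Gbps = 5,000,000,000 bits/s
time = 34,559,849,484,255.232 / 5,000,000,000 = 6,911.97 s
6,911.97 s / 60 = 115.2 minutes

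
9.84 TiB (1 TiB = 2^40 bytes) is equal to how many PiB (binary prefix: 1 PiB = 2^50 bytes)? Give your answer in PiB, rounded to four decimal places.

9.84 TiB × 1,099,511,627,776 bytes/TiB = 10,819,194,417,315.84 bytes
1 PiB = 1,125,899,906,842,624 bytes
10,819,194,417,315.84 / 1,125,899,906,842,624 = 0.0096 PiB

0.0096 PiB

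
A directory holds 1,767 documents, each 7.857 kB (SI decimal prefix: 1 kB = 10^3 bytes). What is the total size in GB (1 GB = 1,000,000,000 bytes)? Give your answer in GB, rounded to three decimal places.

Total = 1,767 × 7.857 kB = 13883.319 kB
= 13883.319 × 1,000 bytes = 13,883,319 bytes
1 GB = 1,000,000,000 bytes
13,883,319 / 1,000,000,000 = 0.014 GB

0.014 GB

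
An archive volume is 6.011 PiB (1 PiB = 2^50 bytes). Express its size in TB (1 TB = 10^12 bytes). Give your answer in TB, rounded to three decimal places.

6.011 PiB × 1,125,899,906,842,624 bytes/PiB = 6,767,784,340,031,012.864 bytes
1 TB = 1,000,000,000,000 bytes
6,767,784,340,031,012.864 / 1,000,000,000,000 = 6,767.784 TB

6,767.784 TB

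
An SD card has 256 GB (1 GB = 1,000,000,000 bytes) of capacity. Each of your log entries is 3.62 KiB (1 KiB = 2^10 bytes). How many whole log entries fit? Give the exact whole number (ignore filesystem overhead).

Capacity: 256 GB = 256,000,000,000 bytes
Per item: 3.62 KiB = 3,706.88 bytes
⌊256,000,000,000 / 3,706.88⌋ = 69,060,773

69,060,773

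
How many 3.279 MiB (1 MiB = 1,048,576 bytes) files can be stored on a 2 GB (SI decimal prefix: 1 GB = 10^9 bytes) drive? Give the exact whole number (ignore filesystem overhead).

581

Capacity: 2 GB = 2,000,000,000 bytes
Per item: 3.279 MiB = 3,438,280.704 bytes
⌊2,000,000,000 / 3,438,280.704⌋ = 581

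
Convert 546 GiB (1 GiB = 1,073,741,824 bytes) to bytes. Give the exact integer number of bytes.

586,263,035,904 bytes

546 × 1,073,741,824 = 586,263,035,904 bytes  (1 GiB = 2^30 bytes)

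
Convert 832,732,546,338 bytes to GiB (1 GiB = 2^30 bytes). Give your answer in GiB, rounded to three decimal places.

832,732,546,338 bytes given.
1 GiB = 2^30 bytes = 1,073,741,824 bytes
832,732,546,338 / 1,073,741,824 = 775.543 GiB

775.543 GiB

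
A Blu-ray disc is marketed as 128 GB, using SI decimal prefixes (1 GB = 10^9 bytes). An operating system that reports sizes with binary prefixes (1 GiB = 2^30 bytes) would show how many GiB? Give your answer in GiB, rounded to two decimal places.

128 GB = 128 × 10^9 bytes = 128,000,000,000 bytes
1 GiB = 1,073,741,824 bytes
128,000,000,000 / 1,073,741,824 = 119.21 GiB

119.21 GiB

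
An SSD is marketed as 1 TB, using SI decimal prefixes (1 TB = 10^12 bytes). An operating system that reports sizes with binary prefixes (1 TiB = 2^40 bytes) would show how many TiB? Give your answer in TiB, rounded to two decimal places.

1 TB × 1,000,000,000,000 bytes/TB = 1,000,000,000,000 bytes
1 TiB = 2^40 bytes = 1,099,511,627,776 bytes
1,000,000,000,000 / 1,099,511,627,776 = 0.91 TiB

0.91 TiB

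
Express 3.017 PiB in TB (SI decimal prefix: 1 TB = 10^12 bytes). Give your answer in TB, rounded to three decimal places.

3,396.840 TB

3.017 PiB × 1,125,899,906,842,624 bytes/PiB = 3,396,840,018,944,196.608 bytes
1 TB = 10^12 bytes = 1,000,000,000,000 bytes
3,396,840,018,944,196.608 / 1,000,000,000,000 = 3,396.840 TB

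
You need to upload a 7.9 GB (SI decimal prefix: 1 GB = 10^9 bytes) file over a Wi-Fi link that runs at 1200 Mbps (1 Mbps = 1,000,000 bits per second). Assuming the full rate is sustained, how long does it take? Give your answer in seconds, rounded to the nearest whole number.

7.9 GB = 7,900,000,000 bytes = 63,200,000,000 bits
1200 Mbps = 1,200,000,000 bits/s
time = 63,200,000,000 / 1,200,000,000 = 53 s

53 seconds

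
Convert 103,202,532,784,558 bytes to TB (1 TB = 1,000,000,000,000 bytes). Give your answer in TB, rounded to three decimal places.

103.203 TB

103,202,532,784,558 bytes given.
1 TB = 1,000,000,000,000 bytes
103,202,532,784,558 / 1,000,000,000,000 = 103.203 TB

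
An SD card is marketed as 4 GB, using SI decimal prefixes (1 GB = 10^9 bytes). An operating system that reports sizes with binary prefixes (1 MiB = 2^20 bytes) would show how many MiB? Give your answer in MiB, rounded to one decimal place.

3,814.7 MiB

4 GB = 4 × 10^9 bytes = 4,000,000,000 bytes
1 MiB = 2^20 bytes = 1,048,576 bytes
4,000,000,000 / 1,048,576 = 3,814.7 MiB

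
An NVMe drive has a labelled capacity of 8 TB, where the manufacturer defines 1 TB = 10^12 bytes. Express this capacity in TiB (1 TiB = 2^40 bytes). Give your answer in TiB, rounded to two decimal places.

8 TB = 8 × 10^12 bytes = 8,000,000,000,000 bytes
1 TiB = 2^40 bytes = 1,099,511,627,776 bytes
8,000,000,000,000 / 1,099,511,627,776 = 7.28 TiB

7.28 TiB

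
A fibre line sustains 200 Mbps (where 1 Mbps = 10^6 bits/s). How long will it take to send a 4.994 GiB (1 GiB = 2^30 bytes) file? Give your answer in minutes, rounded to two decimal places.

3.57 minutes

4.994 GiB = 5,362,266,669.056 bytes = 42,898,133,352.448 bits
200 Mbps = 200,000,000 bits/s
time = 42,898,133,352.448 / 200,000,000 = 214.491 s
214.491 s / 60 = 3.57 minutes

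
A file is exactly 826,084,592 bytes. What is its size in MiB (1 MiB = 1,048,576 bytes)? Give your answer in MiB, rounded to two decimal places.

826,084,592 bytes given.
1 MiB = 1,048,576 bytes
826,084,592 / 1,048,576 = 787.82 MiB

787.82 MiB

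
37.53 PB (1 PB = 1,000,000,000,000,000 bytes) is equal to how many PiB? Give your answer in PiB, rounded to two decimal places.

33.33 PiB

37.53 PB × 1,000,000,000,000,000 bytes/PB = 37,530,000,000,000,000 bytes
1 PiB = 1,125,899,906,842,624 bytes
37,530,000,000,000,000 / 1,125,899,906,842,624 = 33.33 PiB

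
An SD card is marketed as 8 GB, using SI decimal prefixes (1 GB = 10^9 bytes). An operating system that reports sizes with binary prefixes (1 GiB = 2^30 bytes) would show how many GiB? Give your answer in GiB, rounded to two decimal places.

8 GB × 1,000,000,000 bytes/GB = 8,000,000,000 bytes
1 GiB = 1,073,741,824 bytes
8,000,000,000 / 1,073,741,824 = 7.45 GiB

7.45 GiB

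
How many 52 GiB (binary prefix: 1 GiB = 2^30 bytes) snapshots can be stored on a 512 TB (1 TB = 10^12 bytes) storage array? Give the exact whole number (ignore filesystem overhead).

Capacity: 512 TB = 512,000,000,000,000 bytes
Per item: 52 GiB = 55,834,574,848 bytes
⌊512,000,000,000,000 / 55,834,574,848⌋ = 9,169

9,169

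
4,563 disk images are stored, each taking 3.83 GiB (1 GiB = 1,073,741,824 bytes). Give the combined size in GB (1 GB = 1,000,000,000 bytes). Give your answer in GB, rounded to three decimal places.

18,765.024 GB

Total = 4,563 × 3.83 GiB = 17476.29 GiB
= 17476.29 × 1,073,741,824 bytes = 18,765,023,501,352.96 bytes
1 GB = 1,000,000,000 bytes
18,765,023,501,352.96 / 1,000,000,000 = 18,765.024 GB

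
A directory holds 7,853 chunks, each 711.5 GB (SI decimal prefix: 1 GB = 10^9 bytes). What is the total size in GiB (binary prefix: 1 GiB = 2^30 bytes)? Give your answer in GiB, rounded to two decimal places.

Total = 7,853 × 711.5 GB = 5587409.5 GB
= 5587409.5 × 1,000,000,000 bytes = 5,587,409,500,000,000 bytes
1 GiB = 1,073,741,824 bytes
5,587,409,500,000,000 / 1,073,741,824 = 5,203,680.60 GiB

5,203,680.60 GiB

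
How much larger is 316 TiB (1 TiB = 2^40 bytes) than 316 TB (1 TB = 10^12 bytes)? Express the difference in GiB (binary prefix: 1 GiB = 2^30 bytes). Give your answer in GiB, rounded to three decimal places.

29,286.066 GiB

316 TiB = 316 × 1,099,511,627,776 = 347,445,674,377,216 bytes
316 TB = 316 × 1,000,000,000,000 = 316,000,000,000,000 bytes
difference = 31,445,674,377,216 bytes
31,445,674,377,216 / 1,073,741,824 = 29,286.066 GiB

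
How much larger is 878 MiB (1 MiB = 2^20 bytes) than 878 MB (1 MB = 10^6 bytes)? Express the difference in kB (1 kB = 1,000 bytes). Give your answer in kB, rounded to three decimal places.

878 MiB = 878 × 1,048,576 = 920,649,728 bytes
878 MB = 878 × 1,000,000 = 878,000,000 bytes
difference = 42,649,728 bytes
42,649,728 / 1,000 = 42,649.728 kB

42,649.728 kB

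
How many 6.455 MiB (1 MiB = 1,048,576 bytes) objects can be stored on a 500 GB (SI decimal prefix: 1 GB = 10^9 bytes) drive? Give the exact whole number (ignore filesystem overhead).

73,870

Capacity: 500 GB = 500,000,000,000 bytes
Per item: 6.455 MiB = 6,768,558.08 bytes
⌊500,000,000,000 / 6,768,558.08⌋ = 73,870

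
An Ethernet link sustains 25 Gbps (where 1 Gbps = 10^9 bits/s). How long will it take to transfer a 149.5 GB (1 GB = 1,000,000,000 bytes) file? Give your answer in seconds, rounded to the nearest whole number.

48 seconds

149.5 GB = 149,500,000,000 bytes = 1,196,000,000,000 bits
25 Gbps = 25,000,000,000 bits/s
time = 1,196,000,000,000 / 25,000,000,000 = 48 s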